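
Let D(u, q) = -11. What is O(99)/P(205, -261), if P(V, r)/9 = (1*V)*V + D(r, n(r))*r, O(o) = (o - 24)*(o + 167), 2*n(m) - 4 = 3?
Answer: 3325/67344 ≈ 0.049373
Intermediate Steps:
n(m) = 7/2 (n(m) = 2 + (½)*3 = 2 + 3/2 = 7/2)
O(o) = (-24 + o)*(167 + o)
P(V, r) = -99*r + 9*V² (P(V, r) = 9*((1*V)*V - 11*r) = 9*(V*V - 11*r) = 9*(V² - 11*r) = -99*r + 9*V²)
O(99)/P(205, -261) = (-4008 + 99² + 143*99)/(-99*(-261) + 9*205²) = (-4008 + 9801 + 14157)/(25839 + 9*42025) = 19950/(25839 + 378225) = 19950/404064 = 19950*(1/404064) = 3325/67344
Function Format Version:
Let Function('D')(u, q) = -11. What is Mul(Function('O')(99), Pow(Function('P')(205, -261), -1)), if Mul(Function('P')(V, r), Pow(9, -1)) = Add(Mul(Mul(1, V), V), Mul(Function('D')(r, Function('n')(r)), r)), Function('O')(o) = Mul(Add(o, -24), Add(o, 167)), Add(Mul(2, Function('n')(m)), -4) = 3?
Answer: Rational(3325, 67344) ≈ 0.049373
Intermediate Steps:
Function('n')(m) = Rational(7, 2) (Function('n')(m) = Add(2, Mul(Rational(1, 2), 3)) = Add(2, Rational(3, 2)) = Rational(7, 2))
Function('O')(o) = Mul(Add(-24, o), Add(167, o))
Function('P')(V, r) = Add(Mul(-99, r), Mul(9, Pow(V, 2))) (Function('P')(V, r) = Mul(9, Add(Mul(Mul(1, V), V), Mul(-11, r))) = Mul(9, Add(Mul(V, V), Mul(-11, r))) = Mul(9, Add(Pow(V, 2), Mul(-11, r))) = Add(Mul(-99, r), Mul(9, Pow(V, 2))))
Mul(Function('O')(99), Pow(Function('P')(205, -261), -1)) = Mul(Add(-4008, Pow(99, 2), Mul(143, 99)), Pow(Add(Mul(-99, -261), Mul(9, Pow(205, 2))), -1)) = Mul(Add(-4008, 9801, 14157), Pow(Add(25839, Mul(9, 42025)), -1)) = Mul(19950, Pow(Add(25839, 378225), -1)) = Mul(19950, Pow(404064, -1)) = Mul(19950, Rational(1, 404064)) = Rational(3325, 67344)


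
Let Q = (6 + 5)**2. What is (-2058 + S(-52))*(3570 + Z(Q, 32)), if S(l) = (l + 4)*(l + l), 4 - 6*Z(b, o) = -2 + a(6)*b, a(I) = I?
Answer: 10122300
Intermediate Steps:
Q = 121 (Q = 11**2 = 121)
Z(b, o) = 1 - b (Z(b, o) = 2/3 - (-2 + 6*b)/6 = 2/3 + (1/3 - b) = 1 - b)
S(l) = 2*l*(4 + l) (S(l) = (4 + l)*(2*l) = 2*l*(4 + l))
(-2058 + S(-52))*(3570 + Z(Q, 32)) = (-2058 + 2*(-52)*(4 - 52))*(3570 + (1 - 1*121)) = (-2058 + 2*(-52)*(-48))*(3570 + (1 - 121)) = (-2058 + 4992)*(3570 - 120) = 2934*3450 = 10122300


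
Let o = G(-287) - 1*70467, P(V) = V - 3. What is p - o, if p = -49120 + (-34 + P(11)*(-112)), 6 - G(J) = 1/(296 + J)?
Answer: 183700/9 ≈ 20411.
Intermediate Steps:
P(V) = -3 + V
G(J) = 6 - 1/(296 + J)
p = -50050 (p = -49120 + (-34 + (-3 + 11)*(-112)) = -49120 + (-34 + 8*(-112)) = -49120 + (-34 - 896) = -49120 - 930 = -50050)
o = -634150/9 (o = (1775 + 6*(-287))/(296 - 287) - 1*70467 = (1775 - 1722)/9 - 70467 = (⅑)*53 - 70467 = 53/9 - 70467 = -634150/9 ≈ -70461.)
p - o = -50050 - 1*(-634150/9) = -50050 + 634150/9 = 183700/9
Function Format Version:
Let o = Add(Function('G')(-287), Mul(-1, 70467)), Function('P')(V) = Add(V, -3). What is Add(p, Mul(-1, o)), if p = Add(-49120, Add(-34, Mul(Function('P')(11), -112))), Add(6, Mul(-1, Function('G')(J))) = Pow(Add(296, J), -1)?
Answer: Rational(183700, 9) ≈ 20411.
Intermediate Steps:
Function('P')(V) = Add(-3, V)
Function('G')(J) = Add(6, Mul(-1, Pow(Add(296, J), -1)))
p = -50050 (p = Add(-49120, Add(-34, Mul(Add(-3, 11), -112))) = Add(-49120, Add(-34, Mul(8, -112))) = Add(-49120, Add(-34, -896)) = Add(-49120, -930) = -50050)
o = Rational(-634150, 9) (o = Add(Mul(Pow(Add(296, -287), -1), Add(1775, Mul(6, -287))), Mul(-1, 70467)) = Add(Mul(Pow(9, -1), Add(1775, -1722)), -70467) = Add(Mul(Rational(1, 9), 53), -70467) = Add(Rational(53, 9), -70467) = Rational(-634150, 9) ≈ -70461.)
Add(p, Mul(-1, o)) = Add(-50050, Mul(-1, Rational(-634150, 9))) = Add(-50050, Rational(634150, 9)) = Rational(183700, 9)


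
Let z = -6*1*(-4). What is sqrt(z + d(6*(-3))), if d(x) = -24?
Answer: 0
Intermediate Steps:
z = 24 (z = -6*(-4) = 24)
sqrt(z + d(6*(-3))) = sqrt(24 - 24) = sqrt(0) = 0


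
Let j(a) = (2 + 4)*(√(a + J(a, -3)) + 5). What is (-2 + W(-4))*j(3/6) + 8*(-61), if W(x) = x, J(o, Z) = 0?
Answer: -668 - 18*√2 ≈ -693.46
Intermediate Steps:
j(a) = 30 + 6*√a (j(a) = (2 + 4)*(√(a + 0) + 5) = 6*(√a + 5) = 6*(5 + √a) = 30 + 6*√a)
(-2 + W(-4))*j(3/6) + 8*(-61) = (-2 - 4)*(30 + 6*√(3/6)) + 8*(-61) = -6*(30 + 6*√(3*(⅙))) - 488 = -6*(30 + 6*√(½)) - 488 = -6*(30 + 6*(√2/2)) - 488 = -6*(30 + 3*√2) - 488 = (-180 - 18*√2) - 488 = -668 - 18*√2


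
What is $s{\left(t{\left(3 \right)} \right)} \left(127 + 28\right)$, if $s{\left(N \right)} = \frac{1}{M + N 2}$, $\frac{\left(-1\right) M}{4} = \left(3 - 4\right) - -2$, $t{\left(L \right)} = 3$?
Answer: $\frac{155}{2} \approx 77.5$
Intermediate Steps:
$M = -4$ ($M = - 4 \left(\left(3 - 4\right) - -2\right) = - 4 \left(-1 + 2\right) = \left(-4\right) 1 = -4$)
$s{\left(N \right)} = \frac{1}{-4 + 2 N}$ ($s{\left(N \right)} = \frac{1}{-4 + N 2} = \frac{1}{-4 + 2 N}$)
$s{\left(t{\left(3 \right)} \right)} \left(127 + 28\right) = \frac{1}{2 \left(-2 + 3\right)} \left(127 + 28\right) = \frac{1}{2 \cdot 1} \cdot 155 = \frac{1}{2} \cdot 1 \cdot 155 = \frac{1}{2} \cdot 155 = \frac{155}{2}$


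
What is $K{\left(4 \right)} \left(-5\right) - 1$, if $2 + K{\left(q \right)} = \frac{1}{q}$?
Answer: $\frac{31}{4} \approx 7.75$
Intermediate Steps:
$K{\left(q \right)} = -2 + \frac{1}{q}$
$K{\left(4 \right)} \left(-5\right) - 1 = \left(-2 + \frac{1}{4}\right) \left(-5\right) - 1 = \left(- \frac{7}{4}\right) \left(-5\right) - 1 = \frac{35}{4} - 1 = \frac{31}{4}$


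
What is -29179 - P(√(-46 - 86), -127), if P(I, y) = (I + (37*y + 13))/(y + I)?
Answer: -475074973/16261 - 9118*I*√33/16261 ≈ -29216.0 - 3.2211*I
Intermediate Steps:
P(I, y) = (13 + I + 37*y)/(I + y) (P(I, y) = (I + (13 + 37*y))/(I + y) = (13 + I + 37*y)/(I + y))
-29179 - P(√(-46 - 86), -127) = -29179 - (13 + √(-46 - 86) + 37*(-127))/(√(-46 - 86) - 127) = -29179 - (13 + √(-132) - 4699)/(√(-132) - 127) = -29179 - (13 + 2*I*√33 - 4699)/(2*I*√33 - 127) = -29179 - (-4686 + 2*I*√33)/(-127 + 2*I*√33)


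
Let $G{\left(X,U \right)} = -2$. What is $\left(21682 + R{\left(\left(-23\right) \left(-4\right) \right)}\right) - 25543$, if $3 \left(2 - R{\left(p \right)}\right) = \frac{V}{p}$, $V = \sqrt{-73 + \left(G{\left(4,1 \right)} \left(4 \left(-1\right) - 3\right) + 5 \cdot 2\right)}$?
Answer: $-3859 - \frac{7 i}{276} \approx -3859.0 - 0.025362 i$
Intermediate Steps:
$V = 7 i$ ($V = \sqrt{-73 - \left(-10 + 2 \left(4 \left(-1\right) - 3\right)\right)} = \sqrt{-73 - \left(-10 + 2 \left(-4 - 3\right)\right)} = \sqrt{-73 + \left(\left(-2\right) \left(-7\right) + 10\right)} = \sqrt{-73 + \left(14 + 10\right)} = \sqrt{-73 + 24} = \sqrt{-49} = 7 i \approx 7.0 i$)
$R{\left(p \right)} = 2 - \frac{7 i}{3 p}$ ($R{\left(p \right)} = 2 - \frac{7 i \frac{1}{p}}{3} = 2 - \frac{7 i}{3 p}$)
$\left(21682 + R{\left(\left(-23\right) \left(-4\right) \right)}\right) - 25543 = \left(21682 + \left(2 - \frac{7 i}{3 \left(\left(-23\right) \left(-4\right)\right)}\right)\right) - 25543 = \left(21682 + \left(2 - \frac{7 i}{3 \cdot 92}\right)\right) - 25543 = \left(21682 + \left(2 - \frac{7}{3} i \frac{1}{92}\right)\right) - 25543 = \left(21682 + \left(2 - \frac{7 i}{276}\right)\right) - 25543 = \left(21684 - \frac{7 i}{276}\right) - 25543 = -3859 - \frac{7 i}{276}$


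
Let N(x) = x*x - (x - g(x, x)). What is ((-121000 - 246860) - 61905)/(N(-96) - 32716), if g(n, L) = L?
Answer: 85953/4700 ≈ 18.288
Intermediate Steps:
N(x) = x² (N(x) = x*x - (x - x) = x² - 1*0 = x² + 0 = x²)
((-121000 - 246860) - 61905)/(N(-96) - 32716) = ((-121000 - 246860) - 61905)/((-96)² - 32716) = (-367860 - 61905)/(9216 - 32716) = -429765/(-23500) = -429765*(-1/23500) = 85953/4700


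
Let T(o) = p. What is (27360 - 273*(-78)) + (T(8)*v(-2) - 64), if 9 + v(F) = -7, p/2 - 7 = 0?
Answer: 48366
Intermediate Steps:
p = 14 (p = 14 + 2*0 = 14 + 0 = 14)
v(F) = -16 (v(F) = -9 - 7 = -16)
T(o) = 14
(27360 - 273*(-78)) + (T(8)*v(-2) - 64) = (27360 - 273*(-78)) + (14*(-16) - 64) = (27360 + 21294) + (-224 - 64) = 48654 - 288 = 48366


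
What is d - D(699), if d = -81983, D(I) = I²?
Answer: -570584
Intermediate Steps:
d - D(699) = -81983 - 1*699² = -81983 - 1*488601 = -81983 - 488601 = -570584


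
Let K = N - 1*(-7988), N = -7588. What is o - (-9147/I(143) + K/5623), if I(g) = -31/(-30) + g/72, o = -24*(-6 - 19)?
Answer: 22182974960/6112201 ≈ 3629.3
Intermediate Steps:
o = 600 (o = -24*(-25) = 600)
I(g) = 31/30 + g/72 (I(g) = -31*(-1/30) + g*(1/72) = 31/30 + g/72)
K = 400 (K = -7588 - 1*(-7988) = -7588 + 7988 = 400)
o - (-9147/I(143) + K/5623) = 600 - (-9147/(31/30 + (1/72)*143) + 400/5623) = 600 - (-9147/(31/30 + 143/72) + 400*(1/5623)) = 600 - (-9147/1087/360 + 400/5623) = 600 - (-9147*360/1087 + 400/5623) = 600 - (-3292920/1087 + 400/5623) = 600 - 1*(-18515654360/6112201) = 600 + 18515654360/6112201 = 22182974960/6112201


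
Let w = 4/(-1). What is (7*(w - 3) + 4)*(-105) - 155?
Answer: 4570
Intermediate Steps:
w = -4 (w = 4*(-1) = -4)
(7*(w - 3) + 4)*(-105) - 155 = (7*(-4 - 3) + 4)*(-105) - 155 = (7*(-7) + 4)*(-105) - 155 = (-49 + 4)*(-105) - 155 = -45*(-105) - 155 = 4725 - 155 = 4570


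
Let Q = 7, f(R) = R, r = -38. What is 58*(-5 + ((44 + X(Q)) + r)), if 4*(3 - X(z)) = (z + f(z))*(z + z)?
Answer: -2610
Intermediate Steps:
X(z) = 3 - z² (X(z) = 3 - (z + z)*(z + z)/4 = 3 - 2*z*2*z/4 = 3 - z²)
58*(-5 + ((44 + X(Q)) + r)) = 58*(-5 + ((44 + (3 - 1*7²)) - 38)) = 58*(-5 + ((44 + (3 - 1*49)) - 38)) = 58*(-5 + ((44 + (3 - 49)) - 38)) = 58*(-5 + ((44 - 46) - 38)) = 58*(-5 + (-2 - 38)) = 58*(-5 - 40) = 58*(-45) = -2610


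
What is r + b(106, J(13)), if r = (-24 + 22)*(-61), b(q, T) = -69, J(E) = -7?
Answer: 53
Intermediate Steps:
r = 122 (r = -2*(-61) = 122)
r + b(106, J(13)) = 122 - 69 = 53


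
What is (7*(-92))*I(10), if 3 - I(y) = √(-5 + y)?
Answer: -1932 + 644*√5 ≈ -491.97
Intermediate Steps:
I(y) = 3 - √(-5 + y)
(7*(-92))*I(10) = (7*(-92))*(3 - √(-5 + 10)) = -644*(3 - √5) = -1932 + 644*√5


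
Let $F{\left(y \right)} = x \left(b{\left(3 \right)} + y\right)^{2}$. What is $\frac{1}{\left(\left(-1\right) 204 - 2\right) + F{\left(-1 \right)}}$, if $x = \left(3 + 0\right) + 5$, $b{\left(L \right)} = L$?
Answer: $- \frac{1}{174} \approx -0.0057471$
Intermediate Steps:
$x = 8$ ($x = 3 + 5 = 8$)
$F{\left(y \right)} = 8 \left(3 + y\right)^{2}$
$\frac{1}{\left(\left(-1\right) 204 - 2\right) + F{\left(-1 \right)}} = \frac{1}{\left(\left(-1\right) 204 - 2\right) + 8 \left(3 - 1\right)^{2}} = \frac{1}{\left(-204 - 2\right) + 8 \cdot 2^{2}} = \frac{1}{-206 + 8 \cdot 4} = \frac{1}{-206 + 32} = \frac{1}{-174} = - \frac{1}{174}$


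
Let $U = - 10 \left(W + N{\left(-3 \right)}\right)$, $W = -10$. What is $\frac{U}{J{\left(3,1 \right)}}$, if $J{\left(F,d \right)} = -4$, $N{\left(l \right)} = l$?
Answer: $- \frac{65}{2} \approx -32.5$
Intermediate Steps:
$U = 130$ ($U = - 10 \left(-10 - 3\right) = \left(-10\right) \left(-13\right) = 130$)
$\frac{U}{J{\left(3,1 \right)}} = \frac{1}{-4} \cdot 130 = \left(- \frac{1}{4}\right) 130 = - \frac{65}{2}$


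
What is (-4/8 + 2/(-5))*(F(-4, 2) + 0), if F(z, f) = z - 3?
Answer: 63/10 ≈ 6.3000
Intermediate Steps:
F(z, f) = -3 + z
(-4/8 + 2/(-5))*(F(-4, 2) + 0) = (-4/8 + 2/(-5))*((-3 - 4) + 0) = (-4*⅛ + 2*(-⅕))*(-7 + 0) = (-½ - ⅖)*(-7) = -9/10*(-7) = 63/10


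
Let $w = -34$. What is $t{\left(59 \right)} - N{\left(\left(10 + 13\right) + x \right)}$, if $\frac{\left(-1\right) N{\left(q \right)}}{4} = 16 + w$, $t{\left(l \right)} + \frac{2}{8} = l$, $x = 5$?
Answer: $- \frac{53}{4} \approx -13.25$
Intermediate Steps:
$t{\left(l \right)} = - \frac{1}{4} + l$
$N{\left(q \right)} = 72$ ($N{\left(q \right)} = - 4 \left(16 - 34\right) = \left(-4\right) \left(-18\right) = 72$)
$t{\left(59 \right)} - N{\left(\left(10 + 13\right) + x \right)} = \left(- \frac{1}{4} + 59\right) - 72 = \frac{235}{4} - 72 = - \frac{53}{4}$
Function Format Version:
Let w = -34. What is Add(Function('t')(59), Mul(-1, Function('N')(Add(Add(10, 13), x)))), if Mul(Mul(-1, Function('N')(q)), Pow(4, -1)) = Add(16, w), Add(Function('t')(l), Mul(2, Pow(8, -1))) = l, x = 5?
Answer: Rational(-53, 4) ≈ -13.250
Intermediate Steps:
Function('t')(l) = Add(Rational(-1, 4), l)
Function('N')(q) = 72 (Function('N')(q) = Mul(-4, Add(16, -34)) = Mul(-4, -18) = 72)
Add(Function('t')(59), Mul(-1, Function('N')(Add(Add(10, 13), x)))) = Add(Add(Rational(-1, 4), 59), Mul(-1, 72)) = Add(Rational(235, 4), -72) = Rational(-53, 4)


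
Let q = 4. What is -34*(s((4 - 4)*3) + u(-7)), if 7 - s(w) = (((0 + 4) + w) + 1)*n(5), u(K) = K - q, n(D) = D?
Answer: 986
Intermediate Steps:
u(K) = -4 + K (u(K) = K - 1*4 = K - 4 = -4 + K)
s(w) = -18 - 5*w (s(w) = 7 - (((0 + 4) + w) + 1)*5 = 7 - ((4 + w) + 1)*5 = 7 - (5 + w)*5 = 7 - (25 + 5*w) = 7 + (-25 - 5*w) = -18 - 5*w)
-34*(s((4 - 4)*3) + u(-7)) = -34*((-18 - 5*(4 - 4)*3) + (-4 - 7)) = -34*((-18 - 0*3) - 11) = -34*((-18 - 5*0) - 11) = -34*((-18 + 0) - 11) = -34*(-18 - 11) = -34*(-29) = 986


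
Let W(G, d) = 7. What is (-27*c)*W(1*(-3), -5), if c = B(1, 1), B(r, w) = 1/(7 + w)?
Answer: -189/8 ≈ -23.625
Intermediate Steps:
c = ⅛ (c = 1/(7 + 1) = 1/8 = ⅛ ≈ 0.12500)
(-27*c)*W(1*(-3), -5) = -27*⅛*7 = -27/8*7 = -189/8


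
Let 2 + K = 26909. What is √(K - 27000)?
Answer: I*√93 ≈ 9.6436*I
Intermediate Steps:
K = 26907 (K = -2 + 26909 = 26907)
√(K - 27000) = √(26907 - 27000) = √(-93) = I*√93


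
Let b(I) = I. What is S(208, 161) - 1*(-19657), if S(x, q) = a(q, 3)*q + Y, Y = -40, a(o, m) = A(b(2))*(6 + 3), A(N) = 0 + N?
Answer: 22515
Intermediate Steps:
A(N) = N
a(o, m) = 18 (a(o, m) = 2*(6 + 3) = 2*9 = 18)
S(x, q) = -40 + 18*q (S(x, q) = 18*q - 40 = -40 + 18*q)
S(208, 161) - 1*(-19657) = (-40 + 18*161) - 1*(-19657) = (-40 + 2898) + 19657 = 2858 + 19657 = 22515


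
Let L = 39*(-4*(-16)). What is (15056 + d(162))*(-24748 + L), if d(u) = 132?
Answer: -337963376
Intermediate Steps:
L = 2496 (L = 39*64 = 2496)
(15056 + d(162))*(-24748 + L) = (15056 + 132)*(-24748 + 2496) = 15188*(-22252) = -337963376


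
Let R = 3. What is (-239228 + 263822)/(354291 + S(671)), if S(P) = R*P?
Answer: 4099/59384 ≈ 0.069025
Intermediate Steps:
S(P) = 3*P
(-239228 + 263822)/(354291 + S(671)) = (-239228 + 263822)/(354291 + 3*671) = 24594/(354291 + 2013) = 24594/356304 = 24594*(1/356304) = 4099/59384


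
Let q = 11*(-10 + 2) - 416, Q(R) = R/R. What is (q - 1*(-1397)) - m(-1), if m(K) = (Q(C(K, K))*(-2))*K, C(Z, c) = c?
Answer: 891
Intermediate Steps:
Q(R) = 1
m(K) = -2*K (m(K) = (1*(-2))*K = -2*K)
q = -504 (q = 11*(-8) - 416 = -88 - 416 = -504)
(q - 1*(-1397)) - m(-1) = (-504 - 1*(-1397)) - (-2)*(-1) = (-504 + 1397) - 1*2 = 893 - 2 = 891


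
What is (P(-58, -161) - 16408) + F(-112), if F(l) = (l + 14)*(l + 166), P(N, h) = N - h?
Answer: -21597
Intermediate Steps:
F(l) = (14 + l)*(166 + l)
(P(-58, -161) - 16408) + F(-112) = ((-58 - 1*(-161)) - 16408) + (2324 + (-112)**2 + 180*(-112)) = ((-58 + 161) - 16408) + (2324 + 12544 - 20160) = (103 - 16408) - 5292 = -16305 - 5292 = -21597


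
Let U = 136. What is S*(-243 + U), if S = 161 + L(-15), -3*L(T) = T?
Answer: -17762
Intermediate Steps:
L(T) = -T/3
S = 166 (S = 161 - ⅓*(-15) = 161 + 5 = 166)
S*(-243 + U) = 166*(-243 + 136) = 166*(-107) = -17762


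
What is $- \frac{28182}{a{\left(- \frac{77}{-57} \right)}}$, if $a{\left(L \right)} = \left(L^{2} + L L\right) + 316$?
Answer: $- \frac{45781659}{519271} \approx -88.165$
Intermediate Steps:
$a{\left(L \right)} = 316 + 2 L^{2}$ ($a{\left(L \right)} = \left(L^{2} + L^{2}\right) + 316 = 2 L^{2} + 316 = 316 + 2 L^{2}$)
$- \frac{28182}{a{\left(- \frac{77}{-57} \right)}} = - \frac{28182}{316 + 2 \left(- \frac{77}{-57}\right)^{2}} = - \frac{28182}{316 + 2 \left(\left(-77\right) \left(- \frac{1}{57}\right)\right)^{2}} = - \frac{28182}{316 + 2 \left(\frac{77}{57}\right)^{2}} = - \frac{28182}{316 + 2 \cdot \frac{5929}{3249}} = - \frac{28182}{316 + \frac{11858}{3249}} = - \frac{28182}{\frac{1038542}{3249}} = \left(-28182\right) \frac{3249}{1038542} = - \frac{45781659}{519271}$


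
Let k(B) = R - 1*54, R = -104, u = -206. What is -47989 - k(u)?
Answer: -47831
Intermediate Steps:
k(B) = -158 (k(B) = -104 - 1*54 = -104 - 54 = -158)
-47989 - k(u) = -47989 - 1*(-158) = -47989 + 158 = -47831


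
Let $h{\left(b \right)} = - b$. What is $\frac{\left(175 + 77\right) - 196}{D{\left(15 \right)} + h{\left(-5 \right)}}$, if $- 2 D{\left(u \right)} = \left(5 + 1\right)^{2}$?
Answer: $- \frac{56}{13} \approx -4.3077$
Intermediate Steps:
$D{\left(u \right)} = -18$ ($D{\left(u \right)} = - \frac{\left(5 + 1\right)^{2}}{2} = - \frac{6^{2}}{2} = \left(- \frac{1}{2}\right) 36 = -18$)
$\frac{\left(175 + 77\right) - 196}{D{\left(15 \right)} + h{\left(-5 \right)}} = \frac{\left(175 + 77\right) - 196}{-18 - -5} = \frac{252 - 196}{-18 + 5} = \frac{56}{-13} = 56 \left(- \frac{1}{13}\right) = - \frac{56}{13}$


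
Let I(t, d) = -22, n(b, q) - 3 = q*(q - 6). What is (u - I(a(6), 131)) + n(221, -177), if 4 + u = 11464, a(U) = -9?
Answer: 43876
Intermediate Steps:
n(b, q) = 3 + q*(-6 + q) (n(b, q) = 3 + q*(q - 6) = 3 + q*(-6 + q))
u = 11460 (u = -4 + 11464 = 11460)
(u - I(a(6), 131)) + n(221, -177) = (11460 - 1*(-22)) + (3 + (-177)² - 6*(-177)) = (11460 + 22) + (3 + 31329 + 1062) = 11482 + 32394 = 43876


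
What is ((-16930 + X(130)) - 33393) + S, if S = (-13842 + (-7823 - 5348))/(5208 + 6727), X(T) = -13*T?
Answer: -88686024/1705 ≈ -52015.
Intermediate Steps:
S = -3859/1705 (S = (-13842 - 13171)/11935 = -27013*1/11935 = -3859/1705 ≈ -2.2633)
((-16930 + X(130)) - 33393) + S = ((-16930 - 13*130) - 33393) - 3859/1705 = ((-16930 - 1690) - 33393) - 3859/1705 = (-18620 - 33393) - 3859/1705 = -52013 - 3859/1705 = -88686024/1705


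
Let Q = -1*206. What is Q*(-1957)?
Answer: 403142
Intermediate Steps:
Q = -206
Q*(-1957) = -206*(-1957) = 403142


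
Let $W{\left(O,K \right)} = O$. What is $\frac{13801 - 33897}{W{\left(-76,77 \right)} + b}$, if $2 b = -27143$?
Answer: $\frac{40192}{27295} \approx 1.4725$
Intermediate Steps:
$b = - \frac{27143}{2}$ ($b = \frac{1}{2} \left(-27143\right) = - \frac{27143}{2} \approx -13572.0$)
$\frac{13801 - 33897}{W{\left(-76,77 \right)} + b} = \frac{13801 - 33897}{-76 - \frac{27143}{2}} = - \frac{20096}{- \frac{27295}{2}} = \left(-20096\right) \left(- \frac{2}{27295}\right) = \frac{40192}{27295}$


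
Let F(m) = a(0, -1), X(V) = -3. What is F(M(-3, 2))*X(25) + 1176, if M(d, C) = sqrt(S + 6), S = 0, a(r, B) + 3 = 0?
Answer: 1185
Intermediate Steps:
a(r, B) = -3 (a(r, B) = -3 + 0 = -3)
M(d, C) = sqrt(6) (M(d, C) = sqrt(0 + 6) = sqrt(6))
F(m) = -3
F(M(-3, 2))*X(25) + 1176 = -3*(-3) + 1176 = 9 + 1176 = 1185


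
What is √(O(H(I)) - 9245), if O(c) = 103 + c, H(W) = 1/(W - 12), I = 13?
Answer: I*√9141 ≈ 95.609*I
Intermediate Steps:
H(W) = 1/(-12 + W)
√(O(H(I)) - 9245) = √((103 + 1/(-12 + 13)) - 9245) = √((103 + 1/1) - 9245) = √((103 + 1) - 9245) = √(104 - 9245) = √(-9141) = I*√9141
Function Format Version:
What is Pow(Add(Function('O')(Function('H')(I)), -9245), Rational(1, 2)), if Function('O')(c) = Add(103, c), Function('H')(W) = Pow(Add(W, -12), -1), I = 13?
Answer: Mul(I, Pow(9141, Rational(1, 2))) ≈ Mul(95.609, I)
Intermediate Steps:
Function('H')(W) = Pow(Add(-12, W), -1)
Pow(Add(Function('O')(Function('H')(I)), -9245), Rational(1, 2)) = Pow(Add(Add(103, Pow(Add(-12, 13), -1)), -9245), Rational(1, 2)) = Pow(Add(Add(103, Pow(1, -1)), -9245), Rational(1, 2)) = Pow(Add(Add(103, 1), -9245), Rational(1, 2)) = Pow(Add(104, -9245), Rational(1, 2)) = Pow(-9141, Rational(1, 2)) = Mul(I, Pow(9141, Rational(1, 2)))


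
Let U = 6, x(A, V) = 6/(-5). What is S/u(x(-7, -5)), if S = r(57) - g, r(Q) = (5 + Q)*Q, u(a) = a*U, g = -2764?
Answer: -15745/18 ≈ -874.72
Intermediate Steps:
x(A, V) = -6/5 (x(A, V) = 6*(-⅕) = -6/5)
u(a) = 6*a (u(a) = a*6 = 6*a)
r(Q) = Q*(5 + Q)
S = 6298 (S = 57*(5 + 57) - 1*(-2764) = 57*62 + 2764 = 3534 + 2764 = 6298)
S/u(x(-7, -5)) = 6298/((6*(-6/5))) = 6298/(-36/5) = 6298*(-5/36) = -15745/18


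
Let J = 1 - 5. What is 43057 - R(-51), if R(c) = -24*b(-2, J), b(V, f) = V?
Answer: 43009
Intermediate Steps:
J = -4
R(c) = 48 (R(c) = -24*(-2) = 48)
43057 - R(-51) = 43057 - 1*48 = 43057 - 48 = 43009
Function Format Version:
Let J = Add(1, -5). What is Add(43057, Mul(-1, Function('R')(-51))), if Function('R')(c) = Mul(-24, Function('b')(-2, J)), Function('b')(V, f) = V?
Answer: 43009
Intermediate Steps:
J = -4
Function('R')(c) = 48 (Function('R')(c) = Mul(-24, -2) = 48)
Add(43057, Mul(-1, Function('R')(-51))) = Add(43057, Mul(-1, 48)) = Add(43057, -48) = 43009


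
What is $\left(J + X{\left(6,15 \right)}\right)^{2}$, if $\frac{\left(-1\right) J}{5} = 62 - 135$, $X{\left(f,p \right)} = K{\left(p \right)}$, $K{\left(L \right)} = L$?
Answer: $144400$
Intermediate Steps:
$X{\left(f,p \right)} = p$
$J = 365$ ($J = - 5 \left(62 - 135\right) = \left(-5\right) \left(-73\right) = 365$)
$\left(J + X{\left(6,15 \right)}\right)^{2} = \left(365 + 15\right)^{2} = 380^{2} = 144400$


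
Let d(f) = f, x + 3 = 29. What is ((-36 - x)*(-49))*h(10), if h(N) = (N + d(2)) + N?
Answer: 66836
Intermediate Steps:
x = 26 (x = -3 + 29 = 26)
h(N) = 2 + 2*N (h(N) = (N + 2) + N = (2 + N) + N = 2 + 2*N)
((-36 - x)*(-49))*h(10) = ((-36 - 1*26)*(-49))*(2 + 2*10) = ((-36 - 26)*(-49))*(2 + 20) = -62*(-49)*22 = 3038*22 = 66836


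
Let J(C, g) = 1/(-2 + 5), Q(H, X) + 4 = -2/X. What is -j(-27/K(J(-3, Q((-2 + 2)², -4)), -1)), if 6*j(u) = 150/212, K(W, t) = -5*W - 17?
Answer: -25/212 ≈ -0.11792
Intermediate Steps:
Q(H, X) = -4 - 2/X
J(C, g) = ⅓ (J(C, g) = 1/3 = ⅓)
K(W, t) = -17 - 5*W
j(u) = 25/212 (j(u) = (150/212)/6 = (150*(1/212))/6 = (⅙)*(75/106) = 25/212)
-j(-27/K(J(-3, Q((-2 + 2)², -4)), -1)) = -1*25/212 = -25/212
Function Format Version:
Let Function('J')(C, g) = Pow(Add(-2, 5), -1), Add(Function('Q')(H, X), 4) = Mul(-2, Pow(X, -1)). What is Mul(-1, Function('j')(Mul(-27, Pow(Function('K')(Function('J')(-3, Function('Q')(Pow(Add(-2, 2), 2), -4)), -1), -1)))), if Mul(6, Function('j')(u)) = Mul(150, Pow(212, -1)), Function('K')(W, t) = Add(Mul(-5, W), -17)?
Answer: Rational(-25, 212) ≈ -0.11792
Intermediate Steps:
Function('Q')(H, X) = Add(-4, Mul(-2, Pow(X, -1)))
Function('J')(C, g) = Rational(1, 3) (Function('J')(C, g) = Pow(3, -1) = Rational(1, 3))
Function('K')(W, t) = Add(-17, Mul(-5, W))
Function('j')(u) = Rational(25, 212) (Function('j')(u) = Mul(Rational(1, 6), Mul(150, Pow(212, -1))) = Mul(Rational(1, 6), Mul(150, Rational(1, 212))) = Mul(Rational(1, 6), Rational(75, 106)) = Rational(25, 212))
Mul(-1, Function('j')(Mul(-27, Pow(Function('K')(Function('J')(-3, Function('Q')(Pow(Add(-2, 2), 2), -4)), -1), -1)))) = Mul(-1, Rational(25, 212)) = Rational(-25, 212)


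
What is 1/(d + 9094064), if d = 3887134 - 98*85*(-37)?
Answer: 1/13289408 ≈ 7.5248e-8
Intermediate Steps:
d = 4195344 (d = 3887134 - 8330*(-37) = 3887134 - 1*(-308210) = 3887134 + 308210 = 4195344)
1/(d + 9094064) = 1/(4195344 + 9094064) = 1/13289408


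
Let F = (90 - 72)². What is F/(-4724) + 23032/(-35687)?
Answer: -30091439/42146347 ≈ -0.71397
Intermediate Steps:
F = 324 (F = 18² = 324)
F/(-4724) + 23032/(-35687) = 324/(-4724) + 23032/(-35687) = 324*(-1/4724) + 23032*(-1/35687) = -81/1181 - 23032/35687 = -30091439/42146347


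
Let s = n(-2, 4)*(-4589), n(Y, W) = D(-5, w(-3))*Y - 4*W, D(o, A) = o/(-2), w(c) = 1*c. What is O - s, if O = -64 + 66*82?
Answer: -91021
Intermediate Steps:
O = 5348 (O = -64 + 5412 = 5348)
w(c) = c
D(o, A) = -o/2 (D(o, A) = o*(-½) = -o/2)
n(Y, W) = -4*W + 5*Y/2 (n(Y, W) = (-½*(-5))*Y - 4*W = 5*Y/2 - 4*W = -4*W + 5*Y/2)
s = 96369 (s = (-4*4 + (5/2)*(-2))*(-4589) = (-16 - 5)*(-4589) = -21*(-4589) = 96369)
O - s = 5348 - 1*96369 = 5348 - 96369 = -91021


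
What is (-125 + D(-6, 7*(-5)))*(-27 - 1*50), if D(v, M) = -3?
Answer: 9856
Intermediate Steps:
(-125 + D(-6, 7*(-5)))*(-27 - 1*50) = (-125 - 3)*(-27 - 1*50) = -128*(-27 - 50) = -128*(-77) = 9856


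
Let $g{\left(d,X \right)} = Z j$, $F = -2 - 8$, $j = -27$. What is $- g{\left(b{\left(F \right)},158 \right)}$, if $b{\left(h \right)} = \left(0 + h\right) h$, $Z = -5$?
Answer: $-135$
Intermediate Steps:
$F = -10$
$b{\left(h \right)} = h^{2}$ ($b{\left(h \right)} = h h = h^{2}$)
$g{\left(d,X \right)} = 135$ ($g{\left(d,X \right)} = \left(-5\right) \left(-27\right) = 135$)
$- g{\left(b{\left(F \right)},158 \right)} = \left(-1\right) 135 = -135$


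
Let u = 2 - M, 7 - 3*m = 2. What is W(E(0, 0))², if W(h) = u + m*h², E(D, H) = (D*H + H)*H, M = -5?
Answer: 49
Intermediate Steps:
m = 5/3 (m = 7/3 - ⅓*2 = 7/3 - ⅔ = 5/3 ≈ 1.6667)
E(D, H) = H*(H + D*H) (E(D, H) = (H + D*H)*H = H*(H + D*H))
u = 7 (u = 2 - 1*(-5) = 2 + 5 = 7)
W(h) = 7 + 5*h²/3
W(E(0, 0))² = (7 + 5*(0²*(1 + 0))²/3)² = (7 + 5*(0*1)²/3)² = (7 + (5/3)*0²)² = (7 + (5/3)*0)² = (7 + 0)² = 7² = 49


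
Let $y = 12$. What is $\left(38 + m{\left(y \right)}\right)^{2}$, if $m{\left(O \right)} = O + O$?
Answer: $3844$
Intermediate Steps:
$m{\left(O \right)} = 2 O$
$\left(38 + m{\left(y \right)}\right)^{2} = \left(38 + 2 \cdot 12\right)^{2} = \left(38 + 24\right)^{2} = 62^{2} = 3844$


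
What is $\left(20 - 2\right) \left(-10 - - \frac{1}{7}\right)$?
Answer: $- \frac{1242}{7} \approx -177.43$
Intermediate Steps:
$\left(20 - 2\right) \left(-10 - - \frac{1}{7}\right) = 18 \left(-10 - \left(-1\right) \frac{1}{7}\right) = 18 \left(-10 - - \frac{1}{7}\right) = 18 \left(-10 + \frac{1}{7}\right) = 18 \left(- \frac{69}{7}\right) = - \frac{1242}{7}$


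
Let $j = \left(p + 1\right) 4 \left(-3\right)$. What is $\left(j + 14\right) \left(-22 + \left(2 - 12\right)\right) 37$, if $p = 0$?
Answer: $-2368$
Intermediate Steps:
$j = -12$ ($j = \left(0 + 1\right) 4 \left(-3\right) = 1 \left(-12\right) = -12$)
$\left(j + 14\right) \left(-22 + \left(2 - 12\right)\right) 37 = \left(-12 + 14\right) \left(-22 + \left(2 - 12\right)\right) 37 = 2 \left(-22 + \left(2 - 12\right)\right) 37 = 2 \left(-22 - 10\right) 37 = 2 \left(-32\right) 37 = \left(-64\right) 37 = -2368$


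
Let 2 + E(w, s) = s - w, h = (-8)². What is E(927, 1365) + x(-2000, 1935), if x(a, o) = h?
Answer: 500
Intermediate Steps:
h = 64
E(w, s) = -2 + s - w (E(w, s) = -2 + (s - w) = -2 + s - w)
x(a, o) = 64
E(927, 1365) + x(-2000, 1935) = (-2 + 1365 - 1*927) + 64 = (-2 + 1365 - 927) + 64 = 436 + 64 = 500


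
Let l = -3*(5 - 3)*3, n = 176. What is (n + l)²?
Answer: 24964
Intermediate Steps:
l = -18 (l = -3*2*3 = -6*3 = -18)
(n + l)² = (176 - 18)² = 158² = 24964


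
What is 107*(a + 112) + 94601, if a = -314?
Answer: 72987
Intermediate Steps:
107*(a + 112) + 94601 = 107*(-314 + 112) + 94601 = 107*(-202) + 94601 = -21614 + 94601 = 72987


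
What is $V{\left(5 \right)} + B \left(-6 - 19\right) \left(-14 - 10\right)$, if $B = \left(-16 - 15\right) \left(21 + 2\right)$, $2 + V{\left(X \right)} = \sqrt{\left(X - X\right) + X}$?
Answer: $-427802 + \sqrt{5} \approx -4.278 \cdot 10^{5}$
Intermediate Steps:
$V{\left(X \right)} = -2 + \sqrt{X}$ ($V{\left(X \right)} = -2 + \sqrt{\left(X - X\right) + X} = -2 + \sqrt{0 + X} = -2 + \sqrt{X}$)
$B = -713$ ($B = \left(-31\right) 23 = -713$)
$V{\left(5 \right)} + B \left(-6 - 19\right) \left(-14 - 10\right) = \left(-2 + \sqrt{5}\right) - 713 \left(-6 - 19\right) \left(-14 - 10\right) = \left(-2 + \sqrt{5}\right) - 713 \left(\left(-25\right) \left(-24\right)\right) = \left(-2 + \sqrt{5}\right) - 427800 = -427802 + \sqrt{5}$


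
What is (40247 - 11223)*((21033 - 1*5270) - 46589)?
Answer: -894693824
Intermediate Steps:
(40247 - 11223)*((21033 - 1*5270) - 46589) = 29024*((21033 - 5270) - 46589) = 29024*(15763 - 46589) = 29024*(-30826) = -894693824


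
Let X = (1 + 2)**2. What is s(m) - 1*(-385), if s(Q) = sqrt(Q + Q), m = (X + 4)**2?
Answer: 385 + 13*sqrt(2) ≈ 403.38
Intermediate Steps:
X = 9 (X = 3**2 = 9)
m = 169 (m = (9 + 4)**2 = 13**2 = 169)
s(Q) = sqrt(2)*sqrt(Q) (s(Q) = sqrt(2*Q) = sqrt(2)*sqrt(Q))
s(m) - 1*(-385) = sqrt(2)*sqrt(169) - 1*(-385) = sqrt(2)*13 + 385 = 13*sqrt(2) + 385 = 385 + 13*sqrt(2)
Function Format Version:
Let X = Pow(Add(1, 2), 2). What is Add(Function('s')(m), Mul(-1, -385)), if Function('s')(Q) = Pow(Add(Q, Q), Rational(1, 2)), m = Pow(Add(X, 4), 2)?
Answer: Add(385, Mul(13, Pow(2, Rational(1, 2)))) ≈ 403.38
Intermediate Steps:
X = 9 (X = Pow(3, 2) = 9)
m = 169 (m = Pow(Add(9, 4), 2) = Pow(13, 2) = 169)
Function('s')(Q) = Mul(Pow(2, Rational(1, 2)), Pow(Q, Rational(1, 2))) (Function('s')(Q) = Pow(Mul(2, Q), Rational(1, 2)) = Mul(Pow(2, Rational(1, 2)), Pow(Q, Rational(1, 2))))
Add(Function('s')(m), Mul(-1, -385)) = Add(Mul(Pow(2, Rational(1, 2)), Pow(169, Rational(1, 2))), Mul(-1, -385)) = Add(Mul(Pow(2, Rational(1, 2)), 13), 385) = Add(Mul(13, Pow(2, Rational(1, 2))), 385) = Add(385, Mul(13, Pow(2, Rational(1, 2))))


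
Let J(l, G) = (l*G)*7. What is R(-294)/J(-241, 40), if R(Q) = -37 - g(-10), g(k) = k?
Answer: 27/67480 ≈ 0.00040012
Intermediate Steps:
J(l, G) = 7*G*l (J(l, G) = (G*l)*7 = 7*G*l)
R(Q) = -27 (R(Q) = -37 - 1*(-10) = -37 + 10 = -27)
R(-294)/J(-241, 40) = -27/(7*40*(-241)) = -27/(-67480) = -27*(-1/67480) = 27/67480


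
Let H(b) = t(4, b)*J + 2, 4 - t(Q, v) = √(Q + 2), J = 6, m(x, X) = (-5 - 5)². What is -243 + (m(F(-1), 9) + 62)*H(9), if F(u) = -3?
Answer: 3969 - 972*√6 ≈ 1588.1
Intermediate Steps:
m(x, X) = 100 (m(x, X) = (-10)² = 100)
t(Q, v) = 4 - √(2 + Q) (t(Q, v) = 4 - √(Q + 2) = 4 - √(2 + Q))
H(b) = 26 - 6*√6 (H(b) = (4 - √(2 + 4))*6 + 2 = (4 - √6)*6 + 2 = (24 - 6*√6) + 2 = 26 - 6*√6)
-243 + (m(F(-1), 9) + 62)*H(9) = -243 + (100 + 62)*(26 - 6*√6) = -243 + 162*(26 - 6*√6) = -243 + (4212 - 972*√6) = 3969 - 972*√6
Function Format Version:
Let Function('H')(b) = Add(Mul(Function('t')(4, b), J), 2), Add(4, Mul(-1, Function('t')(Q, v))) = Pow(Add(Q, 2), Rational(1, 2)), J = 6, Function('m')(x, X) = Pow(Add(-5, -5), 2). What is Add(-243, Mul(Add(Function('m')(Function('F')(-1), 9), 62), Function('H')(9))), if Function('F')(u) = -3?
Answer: Add(3969, Mul(-972, Pow(6, Rational(1, 2)))) ≈ 1588.1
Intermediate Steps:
Function('m')(x, X) = 100 (Function('m')(x, X) = Pow(-10, 2) = 100)
Function('t')(Q, v) = Add(4, Mul(-1, Pow(Add(2, Q), Rational(1, 2)))) (Function('t')(Q, v) = Add(4, Mul(-1, Pow(Add(Q, 2), Rational(1, 2)))) = Add(4, Mul(-1, Pow(Add(2, Q), Rational(1, 2)))))
Function('H')(b) = Add(26, Mul(-6, Pow(6, Rational(1, 2)))) (Function('H')(b) = Add(Mul(Add(4, Mul(-1, Pow(Add(2, 4), Rational(1, 2)))), 6), 2) = Add(Mul(Add(4, Mul(-1, Pow(6, Rational(1, 2)))), 6), 2) = Add(Add(24, Mul(-6, Pow(6, Rational(1, 2)))), 2) = Add(26, Mul(-6, Pow(6, Rational(1, 2)))))
Add(-243, Mul(Add(Function('m')(Function('F')(-1), 9), 62), Function('H')(9))) = Add(-243, Mul(Add(100, 62), Add(26, Mul(-6, Pow(6, Rational(1, 2)))))) = Add(-243, Mul(162, Add(26, Mul(-6, Pow(6, Rational(1, 2)))))) = Add(-243, Add(4212, Mul(-972, Pow(6, Rational(1, 2))))) = Add(3969, Mul(-972, Pow(6, Rational(1, 2))))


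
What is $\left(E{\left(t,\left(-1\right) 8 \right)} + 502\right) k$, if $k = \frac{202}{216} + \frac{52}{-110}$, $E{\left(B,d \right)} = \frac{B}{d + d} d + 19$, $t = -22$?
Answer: $\frac{46699}{198} \approx 235.85$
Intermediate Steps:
$E{\left(B,d \right)} = 19 + \frac{B}{2}$ ($E{\left(B,d \right)} = \frac{B}{2 d} d + 19 = \frac{B}{2} + 19 = 19 + \frac{B}{2}$)
$k = \frac{2747}{5940}$ ($k = 202 \cdot \frac{1}{216} + 52 \left(- \frac{1}{110}\right) = \frac{101}{108} - \frac{26}{55} = \frac{2747}{5940} \approx 0.46246$)
$\left(E{\left(t,\left(-1\right) 8 \right)} + 502\right) k = \left(\left(19 + \frac{1}{2} \left(-22\right)\right) + 502\right) \frac{2747}{5940} = \left(\left(19 - 11\right) + 502\right) \frac{2747}{5940} = \left(8 + 502\right) \frac{2747}{5940} = 510 \cdot \frac{2747}{5940} = \frac{46699}{198}$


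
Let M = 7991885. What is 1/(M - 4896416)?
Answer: 1/3095469 ≈ 3.2305e-7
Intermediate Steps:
1/(M - 4896416) = 1/(7991885 - 4896416) = 1/3095469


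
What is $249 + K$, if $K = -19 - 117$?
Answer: $113$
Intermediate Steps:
$K = -136$ ($K = -19 - 117 = -136$)
$249 + K = 249 - 136 = 113$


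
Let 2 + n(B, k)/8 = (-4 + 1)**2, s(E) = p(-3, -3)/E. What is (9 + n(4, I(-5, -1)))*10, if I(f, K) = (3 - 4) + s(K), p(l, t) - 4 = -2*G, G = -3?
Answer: 650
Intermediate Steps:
p(l, t) = 10 (p(l, t) = 4 - 2*(-3) = 4 + 6 = 10)
s(E) = 10/E
I(f, K) = -1 + 10/K (I(f, K) = (3 - 4) + 10/K = -1 + 10/K)
n(B, k) = 56 (n(B, k) = -16 + 8*(-4 + 1)**2 = -16 + 8*(-3)**2 = -16 + 8*9 = -16 + 72 = 56)
(9 + n(4, I(-5, -1)))*10 = (9 + 56)*10 = 65*10 = 650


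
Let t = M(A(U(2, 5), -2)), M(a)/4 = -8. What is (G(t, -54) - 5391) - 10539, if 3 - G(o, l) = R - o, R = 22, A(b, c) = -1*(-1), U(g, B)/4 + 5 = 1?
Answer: -15981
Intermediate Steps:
U(g, B) = -16 (U(g, B) = -20 + 4*1 = -20 + 4 = -16)
A(b, c) = 1
M(a) = -32 (M(a) = 4*(-8) = -32)
t = -32
G(o, l) = -19 + o (G(o, l) = 3 - (22 - o) = 3 + (-22 + o) = -19 + o)
(G(t, -54) - 5391) - 10539 = ((-19 - 32) - 5391) - 10539 = (-51 - 5391) - 10539 = -5442 - 10539 = -15981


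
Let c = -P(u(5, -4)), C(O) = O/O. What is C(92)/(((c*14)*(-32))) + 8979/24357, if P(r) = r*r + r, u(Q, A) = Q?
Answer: 40234039/109119360 ≈ 0.36872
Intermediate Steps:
C(O) = 1
P(r) = r + r**2 (P(r) = r**2 + r = r + r**2)
c = -30 (c = -5*(1 + 5) = -5*6 = -1*30 = -30)
C(92)/(((c*14)*(-32))) + 8979/24357 = 1/(-30*14*(-32)) + 8979/24357 = 1/(-420*(-32)) + 8979*(1/24357) = 1/13440 + 2993/8119 = 40234039/109119360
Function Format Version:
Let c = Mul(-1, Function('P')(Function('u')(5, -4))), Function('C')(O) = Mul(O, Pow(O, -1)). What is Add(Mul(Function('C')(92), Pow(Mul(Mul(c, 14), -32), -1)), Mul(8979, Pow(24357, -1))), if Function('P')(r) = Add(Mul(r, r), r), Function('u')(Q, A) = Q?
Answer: Rational(40234039, 109119360) ≈ 0.36872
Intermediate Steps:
Function('C')(O) = 1
Function('P')(r) = Add(r, Pow(r, 2)) (Function('P')(r) = Add(Pow(r, 2), r) = Add(r, Pow(r, 2)))
c = -30 (c = Mul(-1, Mul(5, Add(1, 5))) = Mul(-1, Mul(5, 6)) = Mul(-1, 30) = -30)
Add(Mul(Function('C')(92), Pow(Mul(Mul(c, 14), -32), -1)), Mul(8979, Pow(24357, -1))) = Add(Mul(1, Pow(Mul(Mul(-30, 14), -32), -1)), Mul(8979, Pow(24357, -1))) = Add(Mul(1, Pow(Mul(-420, -32), -1)), Mul(8979, Rational(1, 24357))) = Add(Mul(1, Pow(13440, -1)), Rational(2993, 8119)) = Add(Mul(1, Rational(1, 13440)), Rational(2993, 8119)) = Add(Rational(1, 13440), Rational(2993, 8119)) = Rational(40234039, 109119360)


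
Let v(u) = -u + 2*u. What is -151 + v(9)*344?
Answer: 2945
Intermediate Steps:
v(u) = u
-151 + v(9)*344 = -151 + 9*344 = -151 + 3096 = 2945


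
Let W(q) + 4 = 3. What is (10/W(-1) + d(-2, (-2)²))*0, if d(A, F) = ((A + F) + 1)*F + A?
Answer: 0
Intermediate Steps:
W(q) = -1 (W(q) = -4 + 3 = -1)
d(A, F) = A + F*(1 + A + F) (d(A, F) = (1 + A + F)*F + A = F*(1 + A + F) + A = A + F*(1 + A + F))
(10/W(-1) + d(-2, (-2)²))*0 = (10/(-1) + (-2 + (-2)² + ((-2)²)² - 2*(-2)²))*0 = (10*(-1) + (-2 + 4 + 4² - 2*4))*0 = (-10 + (-2 + 4 + 16 - 8))*0 = (-10 + 10)*0 = 0*0 = 0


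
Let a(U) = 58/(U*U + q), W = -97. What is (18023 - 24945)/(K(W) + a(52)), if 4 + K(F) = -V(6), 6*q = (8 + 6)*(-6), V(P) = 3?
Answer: 4655045/4693 ≈ 991.91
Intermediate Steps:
q = -14 (q = ((8 + 6)*(-6))/6 = (14*(-6))/6 = (⅙)*(-84) = -14)
a(U) = 58/(-14 + U²) (a(U) = 58/(U*U - 14) = 58/(U² - 14) = 58/(-14 + U²))
K(F) = -7 (K(F) = -4 - 1*3 = -4 - 3 = -7)
(18023 - 24945)/(K(W) + a(52)) = (18023 - 24945)/(-7 + 58/(-14 + 52²)) = -6922/(-7 + 58/(-14 + 2704)) = -6922/(-7 + 58/2690) = -6922/(-7 + 58*(1/2690)) = -6922/(-7 + 29/1345) = -6922/(-9386/1345) = -6922*(-1345/9386) = 4655045/4693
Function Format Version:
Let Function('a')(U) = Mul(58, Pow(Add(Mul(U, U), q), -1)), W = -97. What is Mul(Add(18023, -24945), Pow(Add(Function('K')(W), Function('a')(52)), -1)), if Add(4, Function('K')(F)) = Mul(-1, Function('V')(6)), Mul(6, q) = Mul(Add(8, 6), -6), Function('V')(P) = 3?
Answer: Rational(4655045, 4693) ≈ 991.91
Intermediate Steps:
q = -14 (q = Mul(Rational(1, 6), Mul(Add(8, 6), -6)) = Mul(Rational(1, 6), Mul(14, -6)) = Mul(Rational(1, 6), -84) = -14)
Function('a')(U) = Mul(58, Pow(Add(-14, Pow(U, 2)), -1)) (Function('a')(U) = Mul(58, Pow(Add(Mul(U, U), -14), -1)) = Mul(58, Pow(Add(Pow(U, 2), -14), -1)) = Mul(58, Pow(Add(-14, Pow(U, 2)), -1)))
Function('K')(F) = -7 (Function('K')(F) = Add(-4, Mul(-1, 3)) = Add(-4, -3) = -7)
Mul(Add(18023, -24945), Pow(Add(Function('K')(W), Function('a')(52)), -1)) = Mul(Add(18023, -24945), Pow(Add(-7, Mul(58, Pow(Add(-14, Pow(52, 2)), -1))), -1)) = Mul(-6922, Pow(Add(-7, Mul(58, Pow(Add(-14, 2704), -1))), -1)) = Mul(-6922, Pow(Add(-7, Mul(58, Pow(2690, -1))), -1)) = Mul(-6922, Pow(Add(-7, Mul(58, Rational(1, 2690))), -1)) = Mul(-6922, Pow(Add(-7, Rational(29, 1345)), -1)) = Mul(-6922, Pow(Rational(-9386, 1345), -1)) = Mul(-6922, Rational(-1345, 9386)) = Rational(4655045, 4693)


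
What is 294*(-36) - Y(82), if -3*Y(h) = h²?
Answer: -25028/3 ≈ -8342.7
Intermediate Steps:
Y(h) = -h²/3
294*(-36) - Y(82) = 294*(-36) - (-1)*82²/3 = -10584 - (-1)*6724/3 = -10584 - 1*(-6724/3) = -10584 + 6724/3 = -25028/3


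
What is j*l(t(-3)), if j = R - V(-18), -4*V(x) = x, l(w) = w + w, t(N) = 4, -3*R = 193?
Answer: -1652/3 ≈ -550.67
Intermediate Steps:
R = -193/3 (R = -⅓*193 = -193/3 ≈ -64.333)
l(w) = 2*w
V(x) = -x/4
j = -413/6 (j = -193/3 - (-1)*(-18)/4 = -193/3 - 1*9/2 = -193/3 - 9/2 = -413/6 ≈ -68.833)
j*l(t(-3)) = -413*4/3 = -413/6*8 = -1652/3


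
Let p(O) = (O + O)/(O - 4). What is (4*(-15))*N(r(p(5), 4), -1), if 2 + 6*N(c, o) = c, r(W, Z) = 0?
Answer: 20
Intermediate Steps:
p(O) = 2*O/(-4 + O) (p(O) = (2*O)/(-4 + O) = 2*O/(-4 + O))
N(c, o) = -1/3 + c/6
(4*(-15))*N(r(p(5), 4), -1) = (4*(-15))*(-1/3 + (1/6)*0) = -60*(-1/3 + 0) = -60*(-1/3) = 20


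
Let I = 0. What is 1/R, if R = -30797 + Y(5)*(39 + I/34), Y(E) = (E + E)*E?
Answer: -1/28847 ≈ -3.4666e-5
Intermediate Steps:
Y(E) = 2*E**2 (Y(E) = (2*E)*E = 2*E**2)
R = -28847 (R = -30797 + (2*5**2)*(39 + 0/34) = -30797 + (2*25)*(39 + 0*(1/34)) = -30797 + 50*(39 + 0) = -30797 + 50*39 = -30797 + 1950 = -28847)
1/R = 1/(-28847) = -1/28847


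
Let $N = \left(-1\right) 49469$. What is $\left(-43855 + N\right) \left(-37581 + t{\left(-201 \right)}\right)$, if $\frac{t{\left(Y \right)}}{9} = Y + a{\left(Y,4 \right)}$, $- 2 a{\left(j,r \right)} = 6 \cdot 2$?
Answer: $3681071856$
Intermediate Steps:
$a{\left(j,r \right)} = -6$ ($a{\left(j,r \right)} = - \frac{6 \cdot 2}{2} = \left(- \frac{1}{2}\right) 12 = -6$)
$t{\left(Y \right)} = -54 + 9 Y$ ($t{\left(Y \right)} = 9 \left(Y - 6\right) = 9 \left(-6 + Y\right) = -54 + 9 Y$)
$N = -49469$
$\left(-43855 + N\right) \left(-37581 + t{\left(-201 \right)}\right) = \left(-43855 - 49469\right) \left(-37581 + \left(-54 + 9 \left(-201\right)\right)\right) = - 93324 \left(-37581 - 1863\right) = \left(-93324\right) \left(-39444\right) = 3681071856$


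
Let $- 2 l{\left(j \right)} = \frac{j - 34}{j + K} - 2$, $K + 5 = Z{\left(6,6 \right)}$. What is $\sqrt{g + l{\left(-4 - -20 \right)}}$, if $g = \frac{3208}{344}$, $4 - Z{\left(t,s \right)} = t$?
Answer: $\frac{\sqrt{20941}}{43} \approx 3.3653$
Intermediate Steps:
$Z{\left(t,s \right)} = 4 - t$
$K = -7$ ($K = -5 + \left(4 - 6\right) = -5 - 2 = -7$)
$l{\left(j \right)} = 1 - \frac{-34 + j}{2 \left(-7 + j\right)}$ ($l{\left(j \right)} = - \frac{\frac{j - 34}{j - 7} - 2}{2} = - \frac{\frac{-34 + j}{-7 + j} - 2}{2} = - \frac{-2 + \frac{-34 + j}{-7 + j}}{2} = 1 - \frac{-34 + j}{2 \left(-7 + j\right)}$)
$g = \frac{401}{43}$ ($g = 3208 \cdot \frac{1}{344} = \frac{401}{43} \approx 9.3256$)
$\sqrt{g + l{\left(-4 - -20 \right)}} = \sqrt{\frac{401}{43} + \frac{20 - -16}{2 \left(-7 - -16\right)}} = \sqrt{\frac{401}{43} + \frac{20 + \left(-4 + 20\right)}{2 \left(-7 + \left(-4 + 20\right)\right)}} = \sqrt{\frac{401}{43} + \frac{20 + 16}{2 \left(-7 + 16\right)}} = \sqrt{\frac{401}{43} + \frac{1}{2} \cdot \frac{1}{9} \cdot 36} = \sqrt{\frac{401}{43} + 2} = \sqrt{\frac{487}{43}} = \frac{\sqrt{20941}}{43}$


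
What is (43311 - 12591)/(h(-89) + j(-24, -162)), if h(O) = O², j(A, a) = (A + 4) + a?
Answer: 30720/7739 ≈ 3.9695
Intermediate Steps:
j(A, a) = 4 + A + a (j(A, a) = (4 + A) + a = 4 + A + a)
(43311 - 12591)/(h(-89) + j(-24, -162)) = (43311 - 12591)/((-89)² + (4 - 24 - 162)) = 30720/(7921 - 182) = 30720/7739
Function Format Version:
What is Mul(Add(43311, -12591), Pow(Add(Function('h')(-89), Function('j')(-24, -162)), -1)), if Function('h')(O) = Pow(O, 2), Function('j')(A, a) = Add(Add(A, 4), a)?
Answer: Rational(30720, 7739) ≈ 3.9695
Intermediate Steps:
Function('j')(A, a) = Add(4, A, a) (Function('j')(A, a) = Add(Add(4, A), a) = Add(4, A, a))
Mul(Add(43311, -12591), Pow(Add(Function('h')(-89), Function('j')(-24, -162)), -1)) = Mul(Add(43311, -12591), Pow(Add(Pow(-89, 2), Add(4, -24, -162)), -1)) = Mul(30720, Pow(Add(7921, -182), -1)) = Mul(30720, Pow(7739, -1)) = Mul(30720, Rational(1, 7739)) = Rational(30720, 7739)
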